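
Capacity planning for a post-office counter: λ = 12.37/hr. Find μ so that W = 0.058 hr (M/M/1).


W = 1/(μ−λ) ⇒ μ − λ = 1/W = 1/0.058 = 17.2414
μ = λ + 1/W = 12.37 + 17.2414 = 29.6114 per hr

Final: 29.6114 /hr


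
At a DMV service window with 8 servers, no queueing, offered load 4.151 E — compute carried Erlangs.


B(8,4.151) = 0.035357 (Erlang-B)
Carried load = a(1 − B) = 4.151·(1 − 0.035357) = 4.151·0.964643 = 4.0042 E

Final: 4.0042 Erlangs


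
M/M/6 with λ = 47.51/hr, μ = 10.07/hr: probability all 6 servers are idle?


a = λ/μ = 47.51/10.07 = 4.7180; ρ = a/c = 0.7863
Σ_{k=0}^{5} a^k/k! (terms k=0..5) = 1.00000 + 4.71797 + 11.12964 + 17.50312 + 20.64482 + 19.48034 = 74.47589
Tail: a^6/(6!(1−ρ)) = 11028.92946/(720·0.2137) = 71.68947
P₀ = 1/(74.47589 + 71.68947) = 1/146.16535 = 0.006842

Final: 0.006842


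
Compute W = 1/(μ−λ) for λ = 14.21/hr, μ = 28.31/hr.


W = 1/(μ−λ) = 1/(28.31 − 14.21) = 1/14.10 = 0.07092 hr

Final: 0.07092 hr


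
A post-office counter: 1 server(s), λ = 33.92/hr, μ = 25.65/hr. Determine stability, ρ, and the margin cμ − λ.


Total capacity cμ = 1·25.65 = 25.65/hr
ρ = λ/(cμ) = 33.92/25.65 = 1.3224
Stable ⇔ ρ < 1: NO
Spare capacity = cμ − λ = 25.65 − 33.92 = -8.27/hr

Final: ρ = 1.3224; unstable; margin = -8.27/hr


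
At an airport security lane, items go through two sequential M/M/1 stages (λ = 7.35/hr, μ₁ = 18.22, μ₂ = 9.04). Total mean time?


Each node sees arrival rate λ = 7.35/hr (tandem ⇒ throughput preserved).
W₁ = 1/(μ₁−λ) = 1/(18.22−7.35) = 0.09200 hr
W₂ = 1/(μ₂−λ) = 1/(9.04−7.35) = 0.59172 hr
W_total = W₁ + W₂ = 0.09200 + 0.59172 = 0.68371 hr

Final: 0.68371 hr


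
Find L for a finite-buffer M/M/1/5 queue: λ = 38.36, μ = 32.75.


ρ = 38.36/32.75 = 1.1713
L = ρ[1 − (K+1)ρ^K + Kρ^(K+1)] / [(1−ρ)(1−ρ^(K+1))]
Numerator: 1.1713·(1 − 6·2.204634 + 5·2.582283) = 0.800711
Denominator: (-0.1713)·(-1.582283) = 0.271041
L = 0.800711/0.271041 = 2.9542

Final: 2.9542


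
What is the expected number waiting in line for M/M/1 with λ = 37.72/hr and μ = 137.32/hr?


ρ = 37.72/137.32 = 0.2747
Lq = ρ²/(1−ρ) = 0.07545/0.7253 = 0.1040

Final: 0.1040


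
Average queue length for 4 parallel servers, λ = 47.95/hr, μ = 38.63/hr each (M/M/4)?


a = λ/μ = 1.2413; ρ = a/4 = 0.3103
P₀ = 0.287870
Lq = P₀·a^c·ρ / (c!·(1−ρ)²) = 0.287870·2.37386·0.3103/(24·0.47566)
= 0.01858

Final: 0.01858


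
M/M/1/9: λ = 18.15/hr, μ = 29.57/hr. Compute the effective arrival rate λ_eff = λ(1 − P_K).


ρ = 0.6138; P_K = (1−ρ)ρ^9/(1−ρ^10) = 0.004812
λ_eff = λ(1 − P_K) = 18.15·(1 − 0.004812) = 18.15·0.995188 = 18.0627 /hr

Final: 18.0627 /hr


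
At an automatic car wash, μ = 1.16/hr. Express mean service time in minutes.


Mean service time = 1/μ = 1/1.16 hour = 0.86207 hour
In minutes: 0.86207 × 60 = 51.7241 min

Final: 51.7241 min


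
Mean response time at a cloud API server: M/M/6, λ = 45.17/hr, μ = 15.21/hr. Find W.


a = 2.9698; ρ = 0.4950; P₀ = 0.050512
Lq = P₀·a^c·ρ/(c!(1−ρ)²) = 0.09339
Wq = Lq/λ = 0.09339/45.17 = 0.002068 hr
W = Wq + 1/μ = 0.002068 + 0.06575 = 0.06781 hr

Final: 0.06781 hr


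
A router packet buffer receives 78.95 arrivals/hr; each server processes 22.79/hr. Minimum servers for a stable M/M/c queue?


Stability requires cμ > λ ⇔ c > λ/μ.
λ/μ = 78.95/22.79 = 3.4642
Minimum integer c = ⌊3.4642⌋ + 1 = 4
Check: 4·22.79 = 91.16 > 78.95, while 3·22.79 = 68.37 ≤ 78.95

Final: 4 servers


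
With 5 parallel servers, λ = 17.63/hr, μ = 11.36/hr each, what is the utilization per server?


ρ = λ/(cμ) = 17.63/(5·11.36) = 17.63/56.80 = 0.3104

Final: 0.3104


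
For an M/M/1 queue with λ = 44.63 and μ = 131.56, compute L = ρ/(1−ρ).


ρ = λ/μ = 44.63/131.56 = 0.3392
L = ρ/(1−ρ) = 0.3392/(1 − 0.3392) = 0.3392/0.6608 = 0.5134

Final: 0.5134


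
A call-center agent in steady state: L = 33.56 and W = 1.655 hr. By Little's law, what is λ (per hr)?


λ = L/W = 33.56/1.655 = 20.2779 /hr

Final: 20.2779 /hr


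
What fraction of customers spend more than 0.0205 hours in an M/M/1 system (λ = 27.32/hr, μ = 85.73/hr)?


W ~ Exponential(μ−λ) for M/M/1.
μ − λ = 85.73 − 27.32 = 58.4100
P(W > t) = e^{−(μ−λ)t} = e^{−1.1974} = 0.301977

Final: 0.301977


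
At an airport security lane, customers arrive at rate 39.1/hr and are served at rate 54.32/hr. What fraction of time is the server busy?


ρ = λ/μ = 39.1/54.32 = 0.7198

Final: 0.7198


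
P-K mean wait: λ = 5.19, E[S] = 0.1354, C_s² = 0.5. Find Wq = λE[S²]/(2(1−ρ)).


ρ = λ·E[S] = 5.19·0.1354 = 0.7027
E[S²] = E[S]²(1+C_s²) = 0.1354²·(1+0.5) = 0.027500
Wq = λ·E[S²]/(2(1−ρ)) = 5.19·0.027500/(2·0.2973) = 0.24005 hr

Final: 0.24005 hr


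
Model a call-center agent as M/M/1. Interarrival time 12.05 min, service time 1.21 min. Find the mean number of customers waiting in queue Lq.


λ = 60/12.05 = 4.9793 /hr
μ = 60/1.21 = 49.5868 /hr
ρ = λ/μ = 4.9793/49.5868 = 0.1004
Lq = ρ²/(1−ρ) = 0.01008/0.8996 = 0.01121

Final: 0.01121


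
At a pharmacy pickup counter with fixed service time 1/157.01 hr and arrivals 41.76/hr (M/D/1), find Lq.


ρ = 41.76/157.01 = 0.2660
M/D/1: Lq = ρ²/(2(1−ρ)) = 0.07074/(2·0.7340) = 0.04819

Final: 0.04819


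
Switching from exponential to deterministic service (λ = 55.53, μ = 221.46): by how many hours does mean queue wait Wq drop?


ρ = 55.53/221.46 = 0.2507
Wq(M/M/1) = ρ/(μ−λ) = 0.2507/165.93 = 0.001511 hr
Wq(M/D/1) = ρ/(2(μ−λ)) = 0.0007556 hr
Savings = 0.001511 − 0.0007556 = 0.0007556 hr

Final: 0.0007556 hr


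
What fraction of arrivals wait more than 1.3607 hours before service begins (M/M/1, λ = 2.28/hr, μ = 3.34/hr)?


ρ = 2.28/3.34 = 0.6826
P(Wq > t) = ρ·e^{−(μ−λ)t} = 0.6826·e^{−1.4423}
= 0.6826·0.236374 = 0.161357

Final: 0.161357


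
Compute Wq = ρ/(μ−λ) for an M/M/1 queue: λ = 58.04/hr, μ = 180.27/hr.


ρ = 58.04/180.27 = 0.3220
Wq = ρ/(μ−λ) = 0.3220/(180.27 − 58.04) = 0.3220/122.23 = 0.002634 hr

Final: 0.002634 hr


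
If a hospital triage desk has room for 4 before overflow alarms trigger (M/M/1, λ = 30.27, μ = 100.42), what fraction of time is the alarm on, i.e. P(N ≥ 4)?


ρ = 30.27/100.42 = 0.3014
P(N ≥ n) = ρ^n = 0.3014^4 = 0.008256

Final: 0.008256


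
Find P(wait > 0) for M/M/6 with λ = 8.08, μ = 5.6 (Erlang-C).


a = λ/μ = 1.4429; ρ = a/6 = 0.2405
P₀ = 0.236205 (from M/M/c formula)
C(c,a) = [a^c/(c!(1−ρ))]·P₀ = [9.02277/(720·0.7595)]·0.236205
= 0.01650·0.236205 = 0.003897

Final: 0.003897


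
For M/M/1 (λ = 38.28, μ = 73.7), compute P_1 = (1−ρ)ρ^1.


ρ = 38.28/73.7 = 0.5194
P_n = (1−ρ)·ρ^n = (1 − 0.5194)·0.5194^1 = 0.4806·0.519403 = 0.249624

Final: 0.249624


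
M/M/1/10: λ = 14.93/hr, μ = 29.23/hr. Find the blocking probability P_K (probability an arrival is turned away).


ρ = λ/μ = 14.93/29.23 = 0.5108
P_K = (1−ρ)ρ^K/(1−ρ^(K+1)) = (0.4892·0.001209)/(1 − 0.0006174)
= 0.0005913/0.999383 = 0.0005917

Final: 0.0005917


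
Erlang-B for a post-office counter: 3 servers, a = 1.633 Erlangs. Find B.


B(c,a) = (a^c/c!) / Σ_{k=0}^{c} a^k/k!
a^3/3! = 0.725784
Σ terms (k=0..3): 1.00000 + 1.63300 + 1.33334 + 0.72578 = 4.692128
B = 0.725784/4.692128 = 0.154681

Final: 0.154681


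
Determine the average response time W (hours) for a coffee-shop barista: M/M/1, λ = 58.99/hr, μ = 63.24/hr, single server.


W = 1/(μ−λ) = 1/(63.24 − 58.99) = 1/4.25 = 0.2353 hr

Final: 0.2353 hr


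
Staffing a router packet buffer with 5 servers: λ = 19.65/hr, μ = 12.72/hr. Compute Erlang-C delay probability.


a = λ/μ = 1.5448; ρ = a/5 = 0.3090
P₀ = 0.212954 (from M/M/c formula)
C(c,a) = [a^c/(c!(1−ρ))]·P₀ = [8.79786/(120·0.6910)]·0.212954
= 0.10609·0.212954 = 0.022593

Final: 0.022593


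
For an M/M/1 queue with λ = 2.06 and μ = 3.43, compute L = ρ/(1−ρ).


ρ = λ/μ = 2.06/3.43 = 0.6006
L = ρ/(1−ρ) = 0.6006/(1 − 0.6006) = 0.6006/0.3994 = 1.5036

Final: 1.5036


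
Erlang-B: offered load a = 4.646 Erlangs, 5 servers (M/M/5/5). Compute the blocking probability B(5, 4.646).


B(c,a) = (a^c/c!) / Σ_{k=0}^{c} a^k/k!
a^5/5! = 18.039096
Σ terms (k=0..5): 1.00000 + 4.64600 + 10.79266 + 16.71423 + 19.41358 + 18.03910 = 70.605562
B = 18.039096/70.605562 = 0.255491

Final: 0.255491


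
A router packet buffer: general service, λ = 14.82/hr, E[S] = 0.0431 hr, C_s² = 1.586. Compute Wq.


ρ = λ·E[S] = 14.82·0.0431 = 0.6387
E[S²] = E[S]²(1+C_s²) = 0.0431²·(1+1.586) = 0.004804
Wq = λ·E[S²]/(2(1−ρ)) = 14.82·0.004804/(2·0.3613) = 0.09853 hr

Final: 0.09853 hr


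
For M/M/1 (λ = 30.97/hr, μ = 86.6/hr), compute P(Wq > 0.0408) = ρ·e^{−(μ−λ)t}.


ρ = 30.97/86.6 = 0.3576
P(Wq > t) = ρ·e^{−(μ−λ)t} = 0.3576·e^{−2.2697}
= 0.3576·0.103343 = 0.036958

Final: 0.036958


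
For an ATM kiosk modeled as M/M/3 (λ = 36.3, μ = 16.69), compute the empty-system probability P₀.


a = λ/μ = 36.3/16.69 = 2.1750; ρ = a/c = 0.7250
Σ_{k=0}^{2} a^k/k! (terms k=0..2) = 1.00000 + 2.17496 + 2.36521 = 5.54017
Tail: a^3/(3!(1−ρ)) = 10.28847/(6·0.2750) = 6.23510
P₀ = 1/(5.54017 + 6.23510) = 1/11.77527 = 0.084924

Final: 0.084924


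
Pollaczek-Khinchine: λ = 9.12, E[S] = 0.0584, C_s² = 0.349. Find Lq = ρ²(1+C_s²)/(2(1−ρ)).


ρ = λ·E[S] = 9.12·0.0584 = 0.5326
Lq = ρ²(1+C_s²)/(2(1−ρ)) = 0.2837·(1+0.349)/(2·0.4674)
= 0.2837·1.3490/0.9348 = 0.40937

Final: 0.40937


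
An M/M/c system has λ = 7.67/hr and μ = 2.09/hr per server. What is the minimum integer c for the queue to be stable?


Stability requires cμ > λ ⇔ c > λ/μ.
λ/μ = 7.67/2.09 = 3.6699
Minimum integer c = ⌊3.6699⌋ + 1 = 4
Check: 4·2.09 = 8.36 > 7.67, while 3·2.09 = 6.27 ≤ 7.67

Final: 4 servers


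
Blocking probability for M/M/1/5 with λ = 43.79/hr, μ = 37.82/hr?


ρ = λ/μ = 43.79/37.82 = 1.1579
P_K = (1−ρ)ρ^K/(1−ρ^(K+1)) = (-0.1579·2.080976)/(1 − 2.409464)
= -0.328488/-1.409464 = 0.233059

Final: 0.233059


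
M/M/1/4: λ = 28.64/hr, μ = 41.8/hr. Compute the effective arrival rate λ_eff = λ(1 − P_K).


ρ = 0.6852; P_K = (1−ρ)ρ^4/(1−ρ^5) = 0.081726
λ_eff = λ(1 − P_K) = 28.64·(1 − 0.081726) = 28.64·0.918274 = 26.2994 /hr

Final: 26.2994 /hr


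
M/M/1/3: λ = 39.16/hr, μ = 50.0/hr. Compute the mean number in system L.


ρ = 39.16/50.0 = 0.7832
L = ρ[1 − (K+1)ρ^K + Kρ^(K+1)] / [(1−ρ)(1−ρ^(K+1))]
Numerator: 0.7832·(1 − 4·0.480417 + 3·0.376262) = 0.162217
Denominator: (0.2168)·(0.623738) = 0.135226
L = 0.162217/0.135226 = 1.1996

Final: 1.1996


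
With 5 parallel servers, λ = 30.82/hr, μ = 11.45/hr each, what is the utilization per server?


ρ = λ/(cμ) = 30.82/(5·11.45) = 30.82/57.25 = 0.5383

Final: 0.5383


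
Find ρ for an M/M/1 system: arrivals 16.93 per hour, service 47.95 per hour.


ρ = λ/μ = 16.93/47.95 = 0.3531

Final: 0.3531


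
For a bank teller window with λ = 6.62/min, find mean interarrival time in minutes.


Mean interarrival time = 1/λ = 1/6.62 minute = 0.15106 minute
In minutes: 0.15106 × 1 = 0.1511 min

Final: 0.1511 min


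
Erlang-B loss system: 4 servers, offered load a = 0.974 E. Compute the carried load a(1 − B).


B(4,0.974) = 0.014205 (Erlang-B)
Carried load = a(1 − B) = 0.974·(1 − 0.014205) = 0.974·0.985795 = 0.9602 E

Final: 0.9602 Erlangs


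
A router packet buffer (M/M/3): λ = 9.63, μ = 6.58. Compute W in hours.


a = 1.4635; ρ = 0.4878; P₀ = 0.219559
Lq = P₀·a^c·ρ/(c!(1−ρ)²) = 0.21334
Wq = Lq/λ = 0.21334/9.63 = 0.02215 hr
W = Wq + 1/μ = 0.02215 + 0.15198 = 0.17413 hr

Final: 0.17413 hr


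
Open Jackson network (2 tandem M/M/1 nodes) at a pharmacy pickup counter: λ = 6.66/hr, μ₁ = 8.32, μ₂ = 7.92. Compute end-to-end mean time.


Each node sees arrival rate λ = 6.66/hr (tandem ⇒ throughput preserved).
W₁ = 1/(μ₁−λ) = 1/(8.32−6.66) = 0.60241 hr
W₂ = 1/(μ₂−λ) = 1/(7.92−6.66) = 0.79365 hr
W_total = W₁ + W₂ = 0.60241 + 0.79365 = 1.39606 hr

Final: 1.39606 hr


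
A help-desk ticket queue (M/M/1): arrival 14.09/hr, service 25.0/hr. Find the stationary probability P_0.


ρ = 14.09/25.0 = 0.5636
P_n = (1−ρ)·ρ^n = (1 − 0.5636)·0.5636^0 = 0.4364·1.000000 = 0.436400

Final: 0.436400


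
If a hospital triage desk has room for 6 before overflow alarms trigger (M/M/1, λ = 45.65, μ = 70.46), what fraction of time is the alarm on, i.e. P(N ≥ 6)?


ρ = 45.65/70.46 = 0.6479
P(N ≥ n) = ρ^n = 0.6479^6 = 0.073959

Final: 0.073959


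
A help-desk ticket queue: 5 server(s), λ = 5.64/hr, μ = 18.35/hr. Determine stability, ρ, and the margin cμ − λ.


Total capacity cμ = 5·18.35 = 91.75/hr
ρ = λ/(cμ) = 5.64/91.75 = 0.06147
Stable ⇔ ρ < 1: YES
Spare capacity = cμ − λ = 91.75 − 5.64 = 86.11/hr

Final: ρ = 0.06147; stable; margin = 86.11/hr


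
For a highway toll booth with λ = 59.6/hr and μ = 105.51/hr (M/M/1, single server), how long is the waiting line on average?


ρ = 59.6/105.51 = 0.5649
Lq = ρ²/(1−ρ) = 0.3191/0.4351 = 0.7333

Final: 0.7333


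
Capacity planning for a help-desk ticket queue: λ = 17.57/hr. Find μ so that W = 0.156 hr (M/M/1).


W = 1/(μ−λ) ⇒ μ − λ = 1/W = 1/0.156 = 6.4103
μ = λ + 1/W = 17.57 + 6.4103 = 23.9803 per hr

Final: 23.9803 /hr


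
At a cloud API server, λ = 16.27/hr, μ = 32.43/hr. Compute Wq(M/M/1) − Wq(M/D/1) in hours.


ρ = 16.27/32.43 = 0.5017
Wq(M/M/1) = ρ/(μ−λ) = 0.5017/16.16 = 0.03105 hr
Wq(M/D/1) = ρ/(2(μ−λ)) = 0.01552 hr
Savings = 0.03105 − 0.01552 = 0.01552 hr

Final: 0.01552 hr


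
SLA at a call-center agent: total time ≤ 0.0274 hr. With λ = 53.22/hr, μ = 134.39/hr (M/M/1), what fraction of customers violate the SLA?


W ~ Exponential(μ−λ) for M/M/1.
μ − λ = 134.39 − 53.22 = 81.1700
P(W > t) = e^{−(μ−λ)t} = e^{−2.2241} = 0.108169

Final: 0.108169


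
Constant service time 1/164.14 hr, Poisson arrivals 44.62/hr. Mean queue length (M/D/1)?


ρ = 44.62/164.14 = 0.2718
M/D/1: Lq = ρ²/(2(1−ρ)) = 0.07390/(2·0.7282) = 0.05074

Final: 0.05074


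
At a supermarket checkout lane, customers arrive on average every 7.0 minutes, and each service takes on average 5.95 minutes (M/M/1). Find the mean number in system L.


λ = 60/7.0 = 8.5714 /hr
μ = 60/5.95 = 10.0840 /hr
ρ = λ/μ = 8.5714/10.0840 = 0.8500
L = ρ/(1−ρ) = 0.8500/0.1500 = 5.6667

Final: 5.6667


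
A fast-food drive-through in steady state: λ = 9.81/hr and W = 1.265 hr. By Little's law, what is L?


L = λW = 9.81·1.265 = 12.4096

Final: 12.4096


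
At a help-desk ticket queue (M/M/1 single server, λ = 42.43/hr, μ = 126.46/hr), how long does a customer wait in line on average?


ρ = 42.43/126.46 = 0.3355
Wq = ρ/(μ−λ) = 0.3355/(126.46 − 42.43) = 0.3355/84.03 = 0.003993 hr

Final: 0.003993 hr


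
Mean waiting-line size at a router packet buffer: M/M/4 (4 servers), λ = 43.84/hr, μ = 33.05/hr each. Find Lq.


a = λ/μ = 1.3265; ρ = a/4 = 0.3316
P₀ = 0.263975
Lq = P₀·a^c·ρ / (c!·(1−ρ)²) = 0.263975·3.09597·0.3316/(24·0.44673)
= 0.02528

Final: 0.02528


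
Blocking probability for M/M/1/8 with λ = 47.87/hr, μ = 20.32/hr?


ρ = λ/μ = 47.87/20.32 = 2.3558
P_K = (1−ρ)ρ^K/(1−ρ^(K+1)) = (-1.3558·948.675732)/(1 − 2234.897012)
= -1286.221280/-2233.897012 = 0.575775

Final: 0.575775


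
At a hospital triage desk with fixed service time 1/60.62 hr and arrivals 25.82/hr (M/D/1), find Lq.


ρ = 25.82/60.62 = 0.4259
M/D/1: Lq = ρ²/(2(1−ρ)) = 0.1814/(2·0.5741) = 0.15801

Final: 0.15801


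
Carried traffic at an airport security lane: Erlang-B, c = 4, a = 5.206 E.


B(4,5.206) = 0.414271 (Erlang-B)
Carried load = a(1 − B) = 5.206·(1 − 0.414271) = 5.206·0.585729 = 3.0493 E

Final: 3.0493 Erlangs


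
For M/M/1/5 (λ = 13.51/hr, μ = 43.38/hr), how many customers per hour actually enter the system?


ρ = 0.3114; P_K = (1−ρ)ρ^5/(1−ρ^6) = 0.002019
λ_eff = λ(1 − P_K) = 13.51·(1 − 0.002019) = 13.51·0.997981 = 13.4827 /hr

Final: 13.4827 /hr


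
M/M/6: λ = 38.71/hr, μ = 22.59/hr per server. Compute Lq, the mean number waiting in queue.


a = λ/μ = 1.7136; ρ = a/6 = 0.2856
P₀ = 0.180114
Lq = P₀·a^c·ρ / (c!·(1−ρ)²) = 0.180114·25.31871·0.2856/(720·0.51037)
= 0.003544

Final: 0.003544


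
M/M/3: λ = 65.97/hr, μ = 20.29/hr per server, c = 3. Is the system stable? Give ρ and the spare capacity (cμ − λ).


Total capacity cμ = 3·20.29 = 60.87/hr
ρ = λ/(cμ) = 65.97/60.87 = 1.0838
Stable ⇔ ρ < 1: NO
Spare capacity = cμ − λ = 60.87 − 65.97 = -5.10/hr

Final: ρ = 1.0838; unstable; margin = -5.10/hr


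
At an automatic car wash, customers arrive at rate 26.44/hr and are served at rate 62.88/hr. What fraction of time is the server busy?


ρ = λ/μ = 26.44/62.88 = 0.4205

Final: 0.4205


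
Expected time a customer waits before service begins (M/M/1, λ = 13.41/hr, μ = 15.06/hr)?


ρ = 13.41/15.06 = 0.8904
Wq = ρ/(μ−λ) = 0.8904/(15.06 − 13.41) = 0.8904/1.65 = 0.5397 hr

Final: 0.5397 hr


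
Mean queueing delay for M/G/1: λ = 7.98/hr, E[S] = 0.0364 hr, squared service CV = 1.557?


ρ = λ·E[S] = 7.98·0.0364 = 0.2905
E[S²] = E[S]²(1+C_s²) = 0.0364²·(1+1.557) = 0.003388
Wq = λ·E[S²]/(2(1−ρ)) = 7.98·0.003388/(2·0.7095) = 0.01905 hr

Final: 0.01905 hr


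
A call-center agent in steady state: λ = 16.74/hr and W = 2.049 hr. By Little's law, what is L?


L = λW = 16.74·2.049 = 34.3003

Final: 34.3003


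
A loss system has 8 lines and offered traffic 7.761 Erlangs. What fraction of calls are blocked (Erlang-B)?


B(c,a) = (a^c/c!) / Σ_{k=0}^{c} a^k/k!
a^8/8! = 326.453211
Σ terms (k=0..8): 1.00000 + 7.76100 + 30.11656 + 77.91154 + 151.16787 + 234.64277 + 303.51042 + 336.50634 + 326.45321 = 1469.069706
B = 326.453211/1469.069706 = 0.222218

Final: 0.222218


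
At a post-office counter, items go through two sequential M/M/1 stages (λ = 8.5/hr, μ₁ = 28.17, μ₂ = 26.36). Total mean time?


Each node sees arrival rate λ = 8.5/hr (tandem ⇒ throughput preserved).
W₁ = 1/(μ₁−λ) = 1/(28.17−8.5) = 0.05084 hr
W₂ = 1/(μ₂−λ) = 1/(26.36−8.5) = 0.05599 hr
W_total = W₁ + W₂ = 0.05084 + 0.05599 = 0.10683 hr

Final: 0.10683 hr


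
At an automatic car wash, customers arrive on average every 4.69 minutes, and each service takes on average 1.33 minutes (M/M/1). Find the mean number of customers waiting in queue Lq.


λ = 60/4.69 = 12.7932 /hr
μ = 60/1.33 = 45.1128 /hr
ρ = λ/μ = 12.7932/45.1128 = 0.2836
Lq = ρ²/(1−ρ) = 0.08042/0.7164 = 0.1123

Final: 0.1123


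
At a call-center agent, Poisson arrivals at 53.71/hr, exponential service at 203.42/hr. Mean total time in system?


W = 1/(μ−λ) = 1/(203.42 − 53.71) = 1/149.71 = 0.006680 hr

Final: 0.006680 hr


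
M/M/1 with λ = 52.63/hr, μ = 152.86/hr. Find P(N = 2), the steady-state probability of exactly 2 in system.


ρ = 52.63/152.86 = 0.3443
P_n = (1−ρ)·ρ^n = (1 − 0.3443)·0.3443^2 = 0.6557·0.118544 = 0.077729

Final: 0.077729


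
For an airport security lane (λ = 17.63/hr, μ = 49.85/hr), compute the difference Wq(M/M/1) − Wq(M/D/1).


ρ = 17.63/49.85 = 0.3537
Wq(M/M/1) = ρ/(μ−λ) = 0.3537/32.22 = 0.01098 hr
Wq(M/D/1) = ρ/(2(μ−λ)) = 0.005488 hr
Savings = 0.01098 − 0.005488 = 0.005488 hr

Final: 0.005488 hr


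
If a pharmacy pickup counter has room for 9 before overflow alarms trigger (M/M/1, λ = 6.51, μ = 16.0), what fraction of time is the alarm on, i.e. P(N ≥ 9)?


ρ = 6.51/16.0 = 0.4069
P(N ≥ n) = ρ^n = 0.4069^9 = 0.0003056

Final: 0.0003056


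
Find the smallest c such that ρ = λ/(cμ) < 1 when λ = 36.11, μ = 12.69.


Stability requires cμ > λ ⇔ c > λ/μ.
λ/μ = 36.11/12.69 = 2.8455
Minimum integer c = ⌊2.8455⌋ + 1 = 3
Check: 3·12.69 = 38.07 > 36.11, while 2·12.69 = 25.38 ≤ 36.11

Final: 3 servers


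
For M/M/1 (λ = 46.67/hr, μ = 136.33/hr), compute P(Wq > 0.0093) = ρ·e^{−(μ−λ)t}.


ρ = 46.67/136.33 = 0.3423
P(Wq > t) = ρ·e^{−(μ−λ)t} = 0.3423·e^{−0.8338}
= 0.3423·0.434379 = 0.148701

Final: 0.148701


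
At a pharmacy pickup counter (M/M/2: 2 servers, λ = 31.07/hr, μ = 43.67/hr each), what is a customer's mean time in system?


a = 0.7115; ρ = 0.3557; P₀ = 0.475213
Lq = P₀·a^c·ρ/(c!(1−ρ)²) = 0.10308
Wq = Lq/λ = 0.10308/31.07 = 0.003318 hr
W = Wq + 1/μ = 0.003318 + 0.02290 = 0.02622 hr

Final: 0.02622 hr


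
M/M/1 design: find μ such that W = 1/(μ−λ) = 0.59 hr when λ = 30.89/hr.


W = 1/(μ−λ) ⇒ μ − λ = 1/W = 1/0.59 = 1.6949
μ = λ + 1/W = 30.89 + 1.6949 = 32.5849 per hr

Final: 32.5849 /hr


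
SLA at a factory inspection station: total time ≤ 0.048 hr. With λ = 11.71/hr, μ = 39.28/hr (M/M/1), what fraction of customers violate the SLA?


W ~ Exponential(μ−λ) for M/M/1.
μ − λ = 39.28 − 11.71 = 27.5700
P(W > t) = e^{−(μ−λ)t} = e^{−1.3234} = 0.266239

Final: 0.266239


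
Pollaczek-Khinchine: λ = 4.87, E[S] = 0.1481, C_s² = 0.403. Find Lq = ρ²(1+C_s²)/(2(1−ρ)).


ρ = λ·E[S] = 4.87·0.1481 = 0.7212
Lq = ρ²(1+C_s²)/(2(1−ρ)) = 0.5202·(1+0.403)/(2·0.2788)
= 0.5202·1.4030/0.5575 = 1.30911

Final: 1.30911


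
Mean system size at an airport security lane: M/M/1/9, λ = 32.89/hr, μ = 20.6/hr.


ρ = 32.89/20.6 = 1.5966
L = ρ[1 − (K+1)ρ^K + Kρ^(K+1)] / [(1−ρ)(1−ρ^(K+1))]
Numerator: 1.5966·(1 − 10·67.417071 + 9·107.638226) = 471.912947
Denominator: (-0.5966)·(-106.638226) = 63.620573
L = 471.912947/63.620573 = 7.4176

Final: 7.4176


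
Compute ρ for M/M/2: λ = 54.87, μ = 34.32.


ρ = λ/(cμ) = 54.87/(2·34.32) = 54.87/68.64 = 0.7994

Final: 0.7994


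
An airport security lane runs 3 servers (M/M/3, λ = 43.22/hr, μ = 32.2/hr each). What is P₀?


a = λ/μ = 43.22/32.2 = 1.3422; ρ = a/c = 0.4474
Σ_{k=0}^{2} a^k/k! (terms k=0..2) = 1.00000 + 1.34224 + 0.90080 = 3.24303
Tail: a^3/(3!(1−ρ)) = 2.41817/(6·0.5526) = 0.72935
P₀ = 1/(3.24303 + 0.72935) = 1/3.97238 = 0.251738

Final: 0.251738


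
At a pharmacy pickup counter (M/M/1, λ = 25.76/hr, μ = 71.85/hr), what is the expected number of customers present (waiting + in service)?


ρ = λ/μ = 25.76/71.85 = 0.3585
L = ρ/(1−ρ) = 0.3585/(1 − 0.3585) = 0.3585/0.6415 = 0.5589

Final: 0.5589


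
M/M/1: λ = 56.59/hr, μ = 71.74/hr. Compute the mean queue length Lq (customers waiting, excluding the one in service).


ρ = 56.59/71.74 = 0.7888
Lq = ρ²/(1−ρ) = 0.6222/0.2112 = 2.9465

Final: 2.9465


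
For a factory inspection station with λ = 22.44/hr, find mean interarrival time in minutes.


Mean interarrival time = 1/λ = 1/22.44 hour = 0.04456 hour
In minutes: 0.04456 × 60 = 2.6738 min

Final: 2.6738 min


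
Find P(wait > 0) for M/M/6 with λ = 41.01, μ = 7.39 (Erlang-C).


a = λ/μ = 5.5494; ρ = a/6 = 0.9249
P₀ = 0.001484 (from M/M/c formula)
C(c,a) = [a^c/(c!(1−ρ))]·P₀ = [29205.99358/(720·0.07510)]·0.001484
= 540.12085·0.001484 = 0.801456

Final: 0.801456


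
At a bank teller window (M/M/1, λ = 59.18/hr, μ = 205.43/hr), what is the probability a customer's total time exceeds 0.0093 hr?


W ~ Exponential(μ−λ) for M/M/1.
μ − λ = 205.43 − 59.18 = 146.2500
P(W > t) = e^{−(μ−λ)t} = e^{−1.3601} = 0.256629

Final: 0.256629


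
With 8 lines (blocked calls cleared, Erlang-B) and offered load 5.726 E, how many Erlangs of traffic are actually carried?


B(8,5.726) = 0.106883 (Erlang-B)
Carried load = a(1 − B) = 5.726·(1 − 0.106883) = 5.726·0.893117 = 5.1140 E

Final: 5.1140 Erlangs


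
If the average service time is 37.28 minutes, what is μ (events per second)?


μ = 1/(service time) in consistent units.
1 second = 0.0166667 min, so μ = 0.0166667/37.28 = 0.0004471 per second

Final: 0.0004471 /sec


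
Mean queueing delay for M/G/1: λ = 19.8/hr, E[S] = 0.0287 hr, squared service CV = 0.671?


ρ = λ·E[S] = 19.8·0.0287 = 0.5683
E[S²] = E[S]²(1+C_s²) = 0.0287²·(1+0.671) = 0.001376
Wq = λ·E[S²]/(2(1−ρ)) = 19.8·0.001376/(2·0.4317) = 0.03156 hr

Final: 0.03156 hr


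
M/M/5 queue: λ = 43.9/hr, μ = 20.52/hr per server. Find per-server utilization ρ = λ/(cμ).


ρ = λ/(cμ) = 43.9/(5·20.52) = 43.9/102.60 = 0.4279

Final: 0.4279


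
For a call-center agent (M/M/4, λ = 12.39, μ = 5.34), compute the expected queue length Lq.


a = λ/μ = 2.3202; ρ = a/4 = 0.5801
P₀ = 0.091164
Lq = P₀·a^c·ρ / (c!·(1−ρ)²) = 0.091164·28.98146·0.5801/(24·0.17635)
= 0.36209

Final: 0.36209


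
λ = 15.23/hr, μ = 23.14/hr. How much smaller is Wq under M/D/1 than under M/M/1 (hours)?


ρ = 15.23/23.14 = 0.6582
Wq(M/M/1) = ρ/(μ−λ) = 0.6582/7.91 = 0.08321 hr
Wq(M/D/1) = ρ/(2(μ−λ)) = 0.04160 hr
Savings = 0.08321 − 0.04160 = 0.04160 hr

Final: 0.04160 hr


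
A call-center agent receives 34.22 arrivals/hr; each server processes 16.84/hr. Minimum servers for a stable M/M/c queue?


Stability requires cμ > λ ⇔ c > λ/μ.
λ/μ = 34.22/16.84 = 2.0321
Minimum integer c = ⌊2.0321⌋ + 1 = 3
Check: 3·16.84 = 50.52 > 34.22, while 2·16.84 = 33.68 ≤ 34.22

Final: 3 servers


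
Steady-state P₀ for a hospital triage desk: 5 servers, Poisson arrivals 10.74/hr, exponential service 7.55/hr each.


a = λ/μ = 10.74/7.55 = 1.4225; ρ = a/c = 0.2845
Σ_{k=0}^{4} a^k/k! (terms k=0..4) = 1.00000 + 1.42252 + 1.01178 + 0.47976 + 0.17062 = 4.08466
Tail: a^5/(5!(1−ρ)) = 5.82488/(120·0.7155) = 0.06784
P₀ = 1/(4.08466 + 0.06784) = 1/4.15251 = 0.240818

Final: 0.240818


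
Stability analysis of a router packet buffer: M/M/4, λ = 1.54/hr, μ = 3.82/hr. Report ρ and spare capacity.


Total capacity cμ = 4·3.82 = 15.28/hr
ρ = λ/(cμ) = 1.54/15.28 = 0.1008
Stable ⇔ ρ < 1: YES
Spare capacity = cμ − λ = 15.28 − 1.54 = 13.74/hr

Final: ρ = 0.1008; stable; margin = 13.74/hr


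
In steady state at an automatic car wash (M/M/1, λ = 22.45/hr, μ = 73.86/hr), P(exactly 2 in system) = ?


ρ = 22.45/73.86 = 0.3040
P_n = (1−ρ)·ρ^n = (1 − 0.3040)·0.3040^2 = 0.6960·0.092388 = 0.064306

Final: 0.064306


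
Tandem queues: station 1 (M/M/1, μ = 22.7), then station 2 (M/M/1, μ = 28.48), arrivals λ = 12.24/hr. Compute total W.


Each node sees arrival rate λ = 12.24/hr (tandem ⇒ throughput preserved).
W₁ = 1/(μ₁−λ) = 1/(22.7−12.24) = 0.09560 hr
W₂ = 1/(μ₂−λ) = 1/(28.48−12.24) = 0.06158 hr
W_total = W₁ + W₂ = 0.09560 + 0.06158 = 0.15718 hr

Final: 0.15718 hr


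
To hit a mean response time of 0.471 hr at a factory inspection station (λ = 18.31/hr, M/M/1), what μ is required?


W = 1/(μ−λ) ⇒ μ − λ = 1/W = 1/0.471 = 2.1231
μ = λ + 1/W = 18.31 + 2.1231 = 20.4331 per hr

Final: 20.4331 /hr


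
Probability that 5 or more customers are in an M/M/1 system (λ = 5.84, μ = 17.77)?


ρ = 5.84/17.77 = 0.3286
P(N ≥ n) = ρ^n = 0.3286^5 = 0.003834

Final: 0.003834


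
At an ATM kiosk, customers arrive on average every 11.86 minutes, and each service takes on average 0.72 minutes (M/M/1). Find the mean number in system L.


λ = 60/11.86 = 5.0590 /hr
μ = 60/0.72 = 83.3333 /hr
ρ = λ/μ = 5.0590/83.3333 = 0.06071
L = ρ/(1−ρ) = 0.06071/0.9393 = 0.06463

Final: 0.06463


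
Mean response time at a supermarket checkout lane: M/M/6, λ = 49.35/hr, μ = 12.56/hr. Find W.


a = 3.9291; ρ = 0.6549; P₀ = 0.018084
Lq = P₀·a^c·ρ/(c!(1−ρ)²) = 0.50802
Wq = Lq/λ = 0.50802/49.35 = 0.01029 hr
W = Wq + 1/μ = 0.01029 + 0.07962 = 0.08991 hr

Final: 0.08991 hr


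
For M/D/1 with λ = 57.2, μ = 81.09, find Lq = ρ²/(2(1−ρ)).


ρ = 57.2/81.09 = 0.7054
M/D/1: Lq = ρ²/(2(1−ρ)) = 0.4976/(2·0.2946) = 0.84446

Final: 0.84446


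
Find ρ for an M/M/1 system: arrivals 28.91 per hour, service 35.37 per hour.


ρ = λ/μ = 28.91/35.37 = 0.8174

Final: 0.8174


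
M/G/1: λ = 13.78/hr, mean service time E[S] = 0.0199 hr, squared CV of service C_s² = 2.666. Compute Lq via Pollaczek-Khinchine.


ρ = λ·E[S] = 13.78·0.0199 = 0.2742
Lq = ρ²(1+C_s²)/(2(1−ρ)) = 0.07520·(1+2.666)/(2·0.7258)
= 0.07520·3.6660/1.4516 = 0.18992

Final: 0.18992


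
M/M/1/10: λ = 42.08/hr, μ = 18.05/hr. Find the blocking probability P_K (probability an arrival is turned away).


ρ = λ/μ = 42.08/18.05 = 2.3313
P_K = (1−ρ)ρ^K/(1−ρ^(K+1)) = (-1.3313·4742.258777)/(1 − 11055.637083)
= -6313.378306/-11054.637083 = 0.571107

Final: 0.571107


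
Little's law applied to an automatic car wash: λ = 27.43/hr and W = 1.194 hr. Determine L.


L = λW = 27.43·1.194 = 32.7514

Final: 32.7514


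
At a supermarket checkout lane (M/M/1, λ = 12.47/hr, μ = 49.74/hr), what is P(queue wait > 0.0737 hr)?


ρ = 12.47/49.74 = 0.2507
P(Wq > t) = ρ·e^{−(μ−λ)t} = 0.2507·e^{−2.7468}
= 0.2507·0.064133 = 0.016078

Final: 0.016078


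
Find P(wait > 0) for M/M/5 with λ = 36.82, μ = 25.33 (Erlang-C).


a = λ/μ = 1.4536; ρ = a/5 = 0.2907
P₀ = 0.233410 (from M/M/c formula)
C(c,a) = [a^c/(c!(1−ρ))]·P₀ = [6.48997/(120·0.7093)]·0.233410
= 0.07625·0.233410 = 0.017798

Final: 0.017798


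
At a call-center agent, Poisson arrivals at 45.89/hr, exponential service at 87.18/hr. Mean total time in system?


W = 1/(μ−λ) = 1/(87.18 − 45.89) = 1/41.29 = 0.02422 hr

Final: 0.02422 hr


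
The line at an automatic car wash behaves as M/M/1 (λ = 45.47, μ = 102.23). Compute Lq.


ρ = 45.47/102.23 = 0.4448
Lq = ρ²/(1−ρ) = 0.1978/0.5552 = 0.3563

Final: 0.3563


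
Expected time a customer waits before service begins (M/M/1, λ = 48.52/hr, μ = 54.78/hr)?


ρ = 48.52/54.78 = 0.8857
Wq = ρ/(μ−λ) = 0.8857/(54.78 − 48.52) = 0.8857/6.26 = 0.1415 hr

Final: 0.1415 hr


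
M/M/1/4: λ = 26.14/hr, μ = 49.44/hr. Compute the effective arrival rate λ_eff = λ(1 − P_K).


ρ = 0.5287; P_K = (1−ρ)ρ^4/(1−ρ^5) = 0.038416
λ_eff = λ(1 − P_K) = 26.14·(1 − 0.038416) = 26.14·0.961584 = 25.1358 /hr

Final: 25.1358 /hr


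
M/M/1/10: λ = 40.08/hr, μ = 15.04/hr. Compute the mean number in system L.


ρ = 40.08/15.04 = 2.6649
L = ρ[1 − (K+1)ρ^K + Kρ^(K+1)] / [(1−ρ)(1−ρ^(K+1))]
Numerator: 2.6649·(1 − 11·18063.369508 + 10·48136.958104) = 753294.849689
Denominator: (-1.6649)·(-48135.958104) = 80141.249396
L = 753294.849689/80141.249396 = 9.3996

Final: 9.3996


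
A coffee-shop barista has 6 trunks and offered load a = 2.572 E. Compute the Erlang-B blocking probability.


B(c,a) = (a^c/c!) / Σ_{k=0}^{c} a^k/k!
a^6/6! = 0.402062
Σ terms (k=0..6): 1.00000 + 2.57200 + 3.30759 + 2.83571 + 1.82336 + 0.93794 + 0.40206 = 12.878661
B = 0.402062/12.878661 = 0.031219

Final: 0.031219


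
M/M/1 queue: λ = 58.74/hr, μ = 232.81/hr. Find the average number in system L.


ρ = λ/μ = 58.74/232.81 = 0.2523
L = ρ/(1−ρ) = 0.2523/(1 − 0.2523) = 0.2523/0.7477 = 0.3375

Final: 0.3375


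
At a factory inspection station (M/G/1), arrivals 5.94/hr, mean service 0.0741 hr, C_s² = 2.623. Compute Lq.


ρ = λ·E[S] = 5.94·0.0741 = 0.4402
Lq = ρ²(1+C_s²)/(2(1−ρ)) = 0.1937·(1+2.623)/(2·0.5598)
= 0.1937·3.6230/1.1197 = 0.62687

Final: 0.62687


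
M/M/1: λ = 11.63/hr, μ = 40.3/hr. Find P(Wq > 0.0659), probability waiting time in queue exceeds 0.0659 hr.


ρ = 11.63/40.3 = 0.2886
P(Wq > t) = ρ·e^{−(μ−λ)t} = 0.2886·e^{−1.8894}
= 0.2886·0.151170 = 0.043625

Final: 0.043625


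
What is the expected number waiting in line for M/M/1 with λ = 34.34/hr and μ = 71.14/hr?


ρ = 34.34/71.14 = 0.4827
Lq = ρ²/(1−ρ) = 0.2330/0.5173 = 0.4504

Final: 0.4504


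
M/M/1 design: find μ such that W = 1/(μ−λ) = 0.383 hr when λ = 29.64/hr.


W = 1/(μ−λ) ⇒ μ − λ = 1/W = 1/0.383 = 2.6110
μ = λ + 1/W = 29.64 + 2.6110 = 32.2510 per hr

Final: 32.2510 /hr


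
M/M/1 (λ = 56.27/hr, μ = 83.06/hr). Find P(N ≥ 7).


ρ = 56.27/83.06 = 0.6775
P(N ≥ n) = ρ^n = 0.6775^7 = 0.065493

Final: 0.065493


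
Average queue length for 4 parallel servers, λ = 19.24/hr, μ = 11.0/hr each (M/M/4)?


a = λ/μ = 1.7491; ρ = a/4 = 0.4373
P₀ = 0.170544
Lq = P₀·a^c·ρ / (c!·(1−ρ)²) = 0.170544·9.35943·0.4373/(24·0.31666)
= 0.09184

Final: 0.09184


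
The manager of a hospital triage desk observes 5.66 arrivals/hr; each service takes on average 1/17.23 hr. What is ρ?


ρ = λ/μ = 5.66/17.23 = 0.3285

Final: 0.3285


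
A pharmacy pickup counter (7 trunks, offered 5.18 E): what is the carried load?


B(7,5.18) = 0.131906 (Erlang-B)
Carried load = a(1 − B) = 5.18·(1 − 0.131906) = 5.18·0.868094 = 4.4967 E

Final: 4.4967 Erlangs


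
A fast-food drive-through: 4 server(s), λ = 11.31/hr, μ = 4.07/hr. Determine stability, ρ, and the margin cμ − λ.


Total capacity cμ = 4·4.07 = 16.28/hr
ρ = λ/(cμ) = 11.31/16.28 = 0.6947
Stable ⇔ ρ < 1: YES
Spare capacity = cμ − λ = 16.28 − 11.31 = 4.97/hr

Final: ρ = 0.6947; stable; margin = 4.97/hr


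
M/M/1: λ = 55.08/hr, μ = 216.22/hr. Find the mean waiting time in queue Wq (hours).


ρ = 55.08/216.22 = 0.2547
Wq = ρ/(μ−λ) = 0.2547/(216.22 − 55.08) = 0.2547/161.14 = 0.001581 hr

Final: 0.001581 hr


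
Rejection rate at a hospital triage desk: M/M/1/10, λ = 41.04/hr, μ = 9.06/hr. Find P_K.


ρ = λ/μ = 41.04/9.06 = 4.5298
P_K = (1−ρ)ρ^K/(1−ρ^(K+1)) = (-3.5298·3637404.035338)/(1 − 16476717.617029)
= -12839313.581690/-16476716.617029 = 0.779240

Final: 0.779240


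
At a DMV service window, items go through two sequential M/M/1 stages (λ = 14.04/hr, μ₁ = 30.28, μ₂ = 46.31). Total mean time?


Each node sees arrival rate λ = 14.04/hr (tandem ⇒ throughput preserved).
W₁ = 1/(μ₁−λ) = 1/(30.28−14.04) = 0.06158 hr
W₂ = 1/(μ₂−λ) = 1/(46.31−14.04) = 0.03099 hr
W_total = W₁ + W₂ = 0.06158 + 0.03099 = 0.09256 hr

Final: 0.09256 hr


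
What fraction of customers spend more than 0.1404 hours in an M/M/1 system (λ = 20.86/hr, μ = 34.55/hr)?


W ~ Exponential(μ−λ) for M/M/1.
μ − λ = 34.55 − 20.86 = 13.6900
P(W > t) = e^{−(μ−λ)t} = e^{−1.9221} = 0.146303

Final: 0.146303


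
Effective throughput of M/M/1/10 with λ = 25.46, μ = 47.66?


ρ = 0.5342; P_K = (1−ρ)ρ^10/(1−ρ^11) = 0.0008824
λ_eff = λ(1 − P_K) = 25.46·(1 − 0.0008824) = 25.46·0.999118 = 25.4375 /hr

Final: 25.4375 /hr


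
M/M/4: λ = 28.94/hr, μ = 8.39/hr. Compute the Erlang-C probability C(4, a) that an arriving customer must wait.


a = λ/μ = 3.4493; ρ = a/4 = 0.8623
P₀ = 0.016643 (from M/M/c formula)
C(c,a) = [a^c/(c!(1−ρ))]·P₀ = [141.56186/(24·0.1377)]·0.016643
= 42.84647·0.016643 = 0.713099

Final: 0.713099


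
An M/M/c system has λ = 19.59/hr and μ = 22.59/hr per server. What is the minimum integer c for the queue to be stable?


Stability requires cμ > λ ⇔ c > λ/μ.
λ/μ = 19.59/22.59 = 0.8672
Minimum integer c = ⌊0.8672⌋ + 1 = 1
Check: 1·22.59 = 22.59 > 19.59, while 0·22.59 = 0.00 ≤ 19.59

Final: 1 servers


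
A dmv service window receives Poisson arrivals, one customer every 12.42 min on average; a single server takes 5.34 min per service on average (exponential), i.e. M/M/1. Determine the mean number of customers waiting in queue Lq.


λ = 60/12.42 = 4.8309 /hr
μ = 60/5.34 = 11.2360 /hr
ρ = λ/μ = 4.8309/11.2360 = 0.4300
Lq = ρ²/(1−ρ) = 0.1849/0.5700 = 0.3243

Final: 0.3243


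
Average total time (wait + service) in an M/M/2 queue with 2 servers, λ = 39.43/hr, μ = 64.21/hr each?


a = 0.6141; ρ = 0.3070; P₀ = 0.530176
Lq = P₀·a^c·ρ/(c!(1−ρ)²) = 0.06392
Wq = Lq/λ = 0.06392/39.43 = 0.001621 hr
W = Wq + 1/μ = 0.001621 + 0.01557 = 0.01719 hr

Final: 0.01719 hr


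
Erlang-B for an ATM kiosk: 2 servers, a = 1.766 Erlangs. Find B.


B(c,a) = (a^c/c!) / Σ_{k=0}^{c} a^k/k!
a^2/2! = 1.559378
Σ terms (k=0..2): 1.00000 + 1.76600 + 1.55938 = 4.325378
B = 1.559378/4.325378 = 0.360518

Final: 0.360518


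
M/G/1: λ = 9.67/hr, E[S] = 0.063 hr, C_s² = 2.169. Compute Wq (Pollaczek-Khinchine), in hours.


ρ = λ·E[S] = 9.67·0.063 = 0.6092
E[S²] = E[S]²(1+C_s²) = 0.063²·(1+2.169) = 0.012578
Wq = λ·E[S²]/(2(1−ρ)) = 9.67·0.012578/(2·0.3908) = 0.15562 hr

Final: 0.15562 hr


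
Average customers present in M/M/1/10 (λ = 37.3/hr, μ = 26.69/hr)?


ρ = 37.3/26.69 = 1.3975
L = ρ[1 − (K+1)ρ^K + Kρ^(K+1)] / [(1−ρ)(1−ρ^(K+1))]
Numerator: 1.3975·(1 − 11·28.418594 + 10·39.715756) = 119.562691
Denominator: (-0.3975)·(-38.715756) = 15.390565
L = 119.562691/15.390565 = 7.7686

Final: 7.7686


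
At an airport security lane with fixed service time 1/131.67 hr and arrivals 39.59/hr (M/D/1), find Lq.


ρ = 39.59/131.67 = 0.3007
M/D/1: Lq = ρ²/(2(1−ρ)) = 0.09041/(2·0.6993) = 0.06464

Final: 0.06464


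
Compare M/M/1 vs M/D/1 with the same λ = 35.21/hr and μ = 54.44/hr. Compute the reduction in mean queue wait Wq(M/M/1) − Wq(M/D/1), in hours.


ρ = 35.21/54.44 = 0.6468
Wq(M/M/1) = ρ/(μ−λ) = 0.6468/19.23 = 0.03363 hr
Wq(M/D/1) = ρ/(2(μ−λ)) = 0.01682 hr
Savings = 0.03363 − 0.01682 = 0.01682 hr

Final: 0.01682 hr


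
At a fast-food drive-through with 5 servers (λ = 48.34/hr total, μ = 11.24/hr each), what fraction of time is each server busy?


ρ = λ/(cμ) = 48.34/(5·11.24) = 48.34/56.20 = 0.8601

Final: 0.8601


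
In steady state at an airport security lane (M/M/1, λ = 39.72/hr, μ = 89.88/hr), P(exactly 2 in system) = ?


ρ = 39.72/89.88 = 0.4419
P_n = (1−ρ)·ρ^n = (1 − 0.4419)·0.4419^2 = 0.5581·0.195296 = 0.108990

Final: 0.108990


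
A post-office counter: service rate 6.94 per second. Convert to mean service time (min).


Mean service time = 1/μ = 1/6.94 second = 0.14409 second
In minutes: 0.14409 × 0.0166667 = 0.002402 min

Final: 0.002402 min


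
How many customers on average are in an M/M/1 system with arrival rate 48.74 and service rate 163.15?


ρ = λ/μ = 48.74/163.15 = 0.2987
L = ρ/(1−ρ) = 0.2987/(1 − 0.2987) = 0.2987/0.7013 = 0.4260

Final: 0.4260


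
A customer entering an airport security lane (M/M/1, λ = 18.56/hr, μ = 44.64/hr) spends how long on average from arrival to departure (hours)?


W = 1/(μ−λ) = 1/(44.64 − 18.56) = 1/26.08 = 0.03834 hr

Final: 0.03834 hr


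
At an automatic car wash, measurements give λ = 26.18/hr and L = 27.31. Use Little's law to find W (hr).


W = L/λ = 27.31/26.18 = 1.0432 hr

Final: 1.0432 hr


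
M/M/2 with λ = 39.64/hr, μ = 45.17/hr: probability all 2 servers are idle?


a = λ/μ = 39.64/45.17 = 0.8776; ρ = a/c = 0.4388
Σ_{k=0}^{1} a^k/k! (terms k=0..1) = 1.00000 + 0.87757 = 1.87757
Tail: a^2/(2!(1−ρ)) = 0.77014/(2·0.5612) = 0.68613
P₀ = 1/(1.87757 + 0.68613) = 1/2.56371 = 0.390060

Final: 0.390060


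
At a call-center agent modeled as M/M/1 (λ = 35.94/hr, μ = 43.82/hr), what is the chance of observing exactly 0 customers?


ρ = 35.94/43.82 = 0.8202
P_n = (1−ρ)·ρ^n = (1 − 0.8202)·0.8202^0 = 0.1798·1.000000 = 0.179827

Final: 0.179827


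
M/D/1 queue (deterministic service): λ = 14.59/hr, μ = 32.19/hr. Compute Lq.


ρ = 14.59/32.19 = 0.4532
M/D/1: Lq = ρ²/(2(1−ρ)) = 0.2054/(2·0.5468) = 0.18787

Final: 0.18787
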